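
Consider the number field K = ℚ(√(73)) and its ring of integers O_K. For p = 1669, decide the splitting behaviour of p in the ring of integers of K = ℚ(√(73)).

inert — (1669) stays prime in O_K

Since 73 ≡ 1 mod 4, the ring of integers is ℤ[(1+√73)/2] with discriminant 73.
disc(K) = 73 is not divisible by 1669; 1669 is unramified.
(73/1669) = 73^834 mod 1669 = 1668, giving Legendre symbol -1.
(73/1669) = -1, so 1669 is inert.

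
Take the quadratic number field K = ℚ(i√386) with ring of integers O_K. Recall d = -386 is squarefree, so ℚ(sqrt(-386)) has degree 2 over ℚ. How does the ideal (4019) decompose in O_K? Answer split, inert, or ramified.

p is inert

Since -386 ≢ 1 mod 4, the ring of integers is ℤ[√-386] with discriminant 4·(-386) = -1544.
4019 ∤ -1544, so 4019 is unramified.
Legendre symbol by Euler's criterion: (-386/4019) ≡ (-386)^2009 ≡ 4018 (mod 4019), i.e. (-386/4019) = -1.
Legendre symbol -1 ⇒ 4019 is inert.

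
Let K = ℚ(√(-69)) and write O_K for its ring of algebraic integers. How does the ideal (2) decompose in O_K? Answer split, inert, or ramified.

Since -69 ≢ 1 mod 4, the ring of integers is ℤ[√-69] with discriminant 4·(-69) = -276.
disc(K) = -276 = 2·(-138), so p = 2 is ramified.

ramified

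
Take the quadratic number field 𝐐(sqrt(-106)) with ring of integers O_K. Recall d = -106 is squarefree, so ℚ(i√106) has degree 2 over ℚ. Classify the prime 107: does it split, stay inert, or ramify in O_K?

d = -106 ≡ 2 (mod 4), so O_K = ℤ[√-106] and disc(K) = 4d = -424.
107 ∤ -424, so 107 is unramified.
Euler's criterion: (-106)^53 mod 107 = 1. Thus (-106|107) = 1.
Legendre symbol 1 ⇒ 107 is split.

split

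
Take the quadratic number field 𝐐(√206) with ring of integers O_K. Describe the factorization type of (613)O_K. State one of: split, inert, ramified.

remains prime (inert)

206 mod 4 = 2, hence disc K = 4·206 = 824 and O_K = ℤ[√206].
613 ∤ 824, so 613 is unramified.
Legendre symbol by Euler's criterion: (206/613) ≡ 206^306 ≡ 612 (mod 613), i.e. (206/613) = -1.
(206/613) = -1, so 613 is inert.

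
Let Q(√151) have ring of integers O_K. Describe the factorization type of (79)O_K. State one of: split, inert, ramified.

split — (79) = 𝔭₁𝔭₂ with 𝔭₁ ≠ 𝔭₂

d = 151 ≡ 3 (mod 4), so O_K = ℤ[√151] and disc(K) = 4d = 604.
79 ∤ 604, so 79 is unramified.
(151/79) = 72^39 mod 79 = 1, giving Legendre symbol 1.
d is a quadratic residue mod p, hence 79 splits in O_K.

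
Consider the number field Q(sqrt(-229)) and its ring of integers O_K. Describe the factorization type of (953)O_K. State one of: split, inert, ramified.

-229 mod 4 = 3, hence disc K = 4·(-229) = -916 and O_K = ℤ[√-229].
disc(K) = -916 is not divisible by 953; 953 is unramified.
(-229/953) = 724^476 mod 953 = 1, giving Legendre symbol 1.
(-229/953) = 1, so 953 splits.

split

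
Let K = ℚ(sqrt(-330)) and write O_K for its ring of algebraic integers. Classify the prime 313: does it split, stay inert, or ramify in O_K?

p is inert

d = -330 ≡ 2 (mod 4), so O_K = ℤ[√-330] and disc(K) = 4d = -1320.
313 ∤ -1320, so 313 is unramified.
Compute (-330/313) via Euler: 296^((313-1)/2) mod 313 = 312, so (-330/313) = -1.
(-330/313) = -1, so 313 is inert.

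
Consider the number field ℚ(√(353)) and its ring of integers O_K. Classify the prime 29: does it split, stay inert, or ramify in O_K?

splits completely

Since 353 ≡ 1 mod 4, the ring of integers is ℤ[(1+√353)/2] with discriminant 353.
disc(K) = 353 is not divisible by 29; 29 is unramified.
Compute (353/29) via Euler: 5^((29-1)/2) mod 29 = 1, so (353/29) = 1.
Legendre symbol 1 ⇒ 29 is split.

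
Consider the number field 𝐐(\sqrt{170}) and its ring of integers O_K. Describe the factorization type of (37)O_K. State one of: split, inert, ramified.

170 mod 4 = 2, hence disc K = 4·170 = 680 and O_K = ℤ[√170].
37 ∤ 680, so 37 is unramified.
Legendre symbol by Euler's criterion: (170/37) ≡ 170^18 ≡ 36 (mod 37), i.e. (170/37) = -1.
d is a non-residue mod p, hence 37 remains inert in O_K.

inert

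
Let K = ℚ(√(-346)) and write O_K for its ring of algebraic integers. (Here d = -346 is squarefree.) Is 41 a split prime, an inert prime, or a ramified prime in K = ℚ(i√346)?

split — (41) = 𝔭₁𝔭₂ with 𝔭₁ ≠ 𝔭₂

-346 mod 4 = 2, hence disc K = 4·(-346) = -1384 and O_K = ℤ[√-346].
disc(K) = -1384 is not divisible by 41; 41 is unramified.
(-346/41) = 23^20 mod 41 = 1, giving Legendre symbol 1.
Legendre symbol 1 ⇒ 41 is split.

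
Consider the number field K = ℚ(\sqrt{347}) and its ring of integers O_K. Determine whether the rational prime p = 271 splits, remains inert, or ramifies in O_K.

271 remains inert

Since 347 ≢ 1 mod 4, the ring of integers is ℤ[√347] with discriminant 4·347 = 1388.
271 ∤ 1388, so 271 is unramified.
(347/271) = 76^135 mod 271 = 270, giving Legendre symbol -1.
d is a non-residue mod p, hence 271 remains inert in O_K.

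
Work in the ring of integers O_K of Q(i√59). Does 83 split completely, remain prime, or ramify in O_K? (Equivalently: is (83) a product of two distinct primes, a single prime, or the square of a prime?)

remains prime (inert)

-59 mod 4 = 1, hence disc K = -59 and O_K = ℤ[(1+√-59)/2].
disc(K) = -59 is not divisible by 83; 83 is unramified.
Legendre symbol by Euler's criterion: (-59/83) ≡ (-59)^41 ≡ 82 (mod 83), i.e. (-59/83) = -1.
Legendre symbol -1 ⇒ 83 is inert.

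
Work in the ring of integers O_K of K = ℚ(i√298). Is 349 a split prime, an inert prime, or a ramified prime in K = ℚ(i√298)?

Since -298 ≢ 1 mod 4, the ring of integers is ℤ[√-298] with discriminant 4·(-298) = -1192.
349 ∤ -1192, so 349 is unramified.
Euler's criterion: (-298)^174 mod 349 = 1. Thus (-298|349) = 1.
(-298/349) = 1, so 349 splits.

349 splits in O_K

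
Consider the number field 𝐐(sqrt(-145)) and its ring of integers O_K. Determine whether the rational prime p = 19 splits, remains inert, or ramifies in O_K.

19 splits in O_K

Since -145 ≢ 1 mod 4, the ring of integers is ℤ[√-145] with discriminant 4·(-145) = -580.
disc(K) = -580 is not divisible by 19; 19 is unramified.
Euler's criterion: (-145)^9 mod 19 = 1. Thus (-145|19) = 1.
(-145/19) = 1, so 19 splits.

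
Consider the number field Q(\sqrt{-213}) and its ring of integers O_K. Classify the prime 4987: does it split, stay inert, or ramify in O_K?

d = -213 ≡ 3 (mod 4), so O_K = ℤ[√-213] and disc(K) = 4d = -852.
disc(K) = -852 is not divisible by 4987; 4987 is unramified.
Euler's criterion: (-213)^2493 mod 4987 = 1. Thus (-213|4987) = 1.
(-213/4987) = 1, so 4987 splits.

splits completely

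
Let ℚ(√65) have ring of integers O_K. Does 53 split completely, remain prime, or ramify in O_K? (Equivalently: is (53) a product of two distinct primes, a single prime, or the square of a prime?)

inert

65 mod 4 = 1, hence disc K = 65 and O_K = ℤ[(1+√65)/2].
Since gcd(53, 65) = 1 the prime 53 does not ramify.
Legendre symbol by Euler's criterion: (65/53) ≡ 65^26 ≡ 52 (mod 53), i.e. (65/53) = -1.
(65/53) = -1, so 53 is inert.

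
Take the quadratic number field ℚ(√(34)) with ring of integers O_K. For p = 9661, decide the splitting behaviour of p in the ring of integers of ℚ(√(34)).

split

34 mod 4 = 2, hence disc K = 4·34 = 136 and O_K = ℤ[√34].
9661 ∤ 136, so 9661 is unramified.
(34/9661) = 34^4830 mod 9661 = 1, giving Legendre symbol 1.
d is a quadratic residue mod p, hence 9661 splits in O_K.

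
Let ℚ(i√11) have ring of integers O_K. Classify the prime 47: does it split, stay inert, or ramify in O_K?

Since -11 ≡ 1 mod 4, the ring of integers is ℤ[(1+√-11)/2] with discriminant -11.
47 ∤ -11, so 47 is unramified.
Legendre symbol by Euler's criterion: (-11/47) ≡ (-11)^23 ≡ 1 (mod 47), i.e. (-11/47) = 1.
(-11/47) = 1, so 47 splits.

splits completely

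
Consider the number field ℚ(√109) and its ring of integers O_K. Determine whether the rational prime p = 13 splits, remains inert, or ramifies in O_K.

p is inert

109 mod 4 = 1, hence disc K = 109 and O_K = ℤ[(1+√109)/2].
Since gcd(13, 109) = 1 the prime 13 does not ramify.
Compute (109/13) via Euler: 5^((13-1)/2) mod 13 = 12, so (109/13) = -1.
d is a non-residue mod p, hence 13 remains inert in O_K.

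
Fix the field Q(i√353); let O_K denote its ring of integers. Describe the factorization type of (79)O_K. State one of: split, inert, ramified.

split

Since -353 ≢ 1 mod 4, the ring of integers is ℤ[√-353] with discriminant 4·(-353) = -1412.
disc(K) = -1412 is not divisible by 79; 79 is unramified.
Euler's criterion: (-353)^39 mod 79 = 1. Thus (-353|79) = 1.
(-353/79) = 1, so 79 splits.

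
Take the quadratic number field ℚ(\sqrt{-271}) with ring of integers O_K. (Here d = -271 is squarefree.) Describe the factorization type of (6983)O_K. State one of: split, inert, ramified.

d = -271 ≡ 1 (mod 4), so O_K = ℤ[(1+√-271)/2] and disc(K) = d = -271.
Since gcd(6983, -271) = 1 the prime 6983 does not ramify.
(-271/6983) = 6712^3491 mod 6983 = 6982, giving Legendre symbol -1.
Legendre symbol -1 ⇒ 6983 is inert.

inert — (6983) stays prime in O_K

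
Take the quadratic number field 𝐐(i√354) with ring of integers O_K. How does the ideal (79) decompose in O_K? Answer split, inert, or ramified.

79 remains inert

d = -354 ≡ 2 (mod 4), so O_K = ℤ[√-354] and disc(K) = 4d = -1416.
disc(K) = -1416 is not divisible by 79; 79 is unramified.
(-354/79) = 41^39 mod 79 = 78, giving Legendre symbol -1.
(-354/79) = -1, so 79 is inert.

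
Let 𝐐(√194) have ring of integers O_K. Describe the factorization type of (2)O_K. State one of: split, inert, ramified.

2 is ramified

194 mod 4 = 2, hence disc K = 4·194 = 776 and O_K = ℤ[√194].
disc(K) = 776 = 2·388, so p = 2 is ramified.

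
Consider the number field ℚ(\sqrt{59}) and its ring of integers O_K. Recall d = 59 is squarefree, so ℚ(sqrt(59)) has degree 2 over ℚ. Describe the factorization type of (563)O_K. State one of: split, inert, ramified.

d = 59 ≡ 3 (mod 4), so O_K = ℤ[√59] and disc(K) = 4d = 236.
Since gcd(563, 236) = 1 the prime 563 does not ramify.
Euler's criterion: 59^281 mod 563 = 1. Thus (59|563) = 1.
(59/563) = 1, so 563 splits.

splits completely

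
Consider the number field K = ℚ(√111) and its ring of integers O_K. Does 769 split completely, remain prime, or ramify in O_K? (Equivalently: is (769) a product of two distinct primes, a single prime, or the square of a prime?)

Since 111 ≢ 1 mod 4, the ring of integers is ℤ[√111] with discriminant 4·111 = 444.
769 ∤ 444, so 769 is unramified.
(111/769) = 111^384 mod 769 = 768, giving Legendre symbol -1.
d is a non-residue mod p, hence 769 remains inert in O_K.

p is inert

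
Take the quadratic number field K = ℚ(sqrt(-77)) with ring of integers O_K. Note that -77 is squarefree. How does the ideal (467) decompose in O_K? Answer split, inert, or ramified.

-77 mod 4 = 3, hence disc K = 4·(-77) = -308 and O_K = ℤ[√-77].
Since gcd(467, -308) = 1 the prime 467 does not ramify.
Euler's criterion: (-77)^233 mod 467 = 1. Thus (-77|467) = 1.
Legendre symbol 1 ⇒ 467 is split.

467 splits in O_K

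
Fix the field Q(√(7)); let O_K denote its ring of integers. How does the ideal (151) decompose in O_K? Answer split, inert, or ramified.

Since 7 ≢ 1 mod 4, the ring of integers is ℤ[√7] with discriminant 4·7 = 28.
disc(K) = 28 is not divisible by 151; 151 is unramified.
Compute (7/151) via Euler: 7^((151-1)/2) mod 151 = 150, so (7/151) = -1.
Legendre symbol -1 ⇒ 151 is inert.

151 remains inert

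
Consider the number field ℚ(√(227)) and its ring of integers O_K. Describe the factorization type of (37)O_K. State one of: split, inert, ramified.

inert

227 mod 4 = 3, hence disc K = 4·227 = 908 and O_K = ℤ[√227].
37 ∤ 908, so 37 is unramified.
Compute (227/37) via Euler: 5^((37-1)/2) mod 37 = 36, so (227/37) = -1.
Legendre symbol -1 ⇒ 37 is inert.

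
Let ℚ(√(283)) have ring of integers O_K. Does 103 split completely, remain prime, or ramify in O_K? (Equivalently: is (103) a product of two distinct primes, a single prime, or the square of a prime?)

Since 283 ≢ 1 mod 4, the ring of integers is ℤ[√283] with discriminant 4·283 = 1132.
103 ∤ 1132, so 103 is unramified.
Euler's criterion: 283^51 mod 103 = 102. Thus (283|103) = -1.
Legendre symbol -1 ⇒ 103 is inert.

inert — (103) stays prime in O_K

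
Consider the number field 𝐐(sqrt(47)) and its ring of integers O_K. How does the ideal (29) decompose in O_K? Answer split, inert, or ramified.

29 remains inert

47 mod 4 = 3, hence disc K = 4·47 = 188 and O_K = ℤ[√47].
29 ∤ 188, so 29 is unramified.
Euler's criterion: 47^14 mod 29 = 28. Thus (47|29) = -1.
(47/29) = -1, so 29 is inert.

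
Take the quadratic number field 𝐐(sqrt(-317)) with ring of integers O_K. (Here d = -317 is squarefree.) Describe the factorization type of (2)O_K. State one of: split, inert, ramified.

d = -317 ≡ 3 (mod 4), so O_K = ℤ[√-317] and disc(K) = 4d = -1268.
2 divides disc(K) = -1268, so 2 ramifies.

2 is ramified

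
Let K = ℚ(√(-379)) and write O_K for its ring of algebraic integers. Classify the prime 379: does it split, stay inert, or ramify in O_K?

Since -379 ≡ 1 mod 4, the ring of integers is ℤ[(1+√-379)/2] with discriminant -379.
Ramification test: 379 | -379. The prime 379 ramifies in K.

ramifies in O_K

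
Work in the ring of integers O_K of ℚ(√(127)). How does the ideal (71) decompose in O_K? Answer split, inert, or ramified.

71 remains inert

d = 127 ≡ 3 (mod 4), so O_K = ℤ[√127] and disc(K) = 4d = 508.
71 ∤ 508, so 71 is unramified.
Compute (127/71) via Euler: 56^((71-1)/2) mod 71 = 70, so (127/71) = -1.
(127/71) = -1, so 71 is inert.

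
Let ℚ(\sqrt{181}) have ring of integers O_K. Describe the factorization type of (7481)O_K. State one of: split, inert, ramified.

Since 181 ≡ 1 mod 4, the ring of integers is ℤ[(1+√181)/2] with discriminant 181.
Since gcd(7481, 181) = 1 the prime 7481 does not ramify.
Compute (181/7481) via Euler: 181^((7481-1)/2) mod 7481 = 1, so (181/7481) = 1.
Legendre symbol 1 ⇒ 7481 is split.

p splits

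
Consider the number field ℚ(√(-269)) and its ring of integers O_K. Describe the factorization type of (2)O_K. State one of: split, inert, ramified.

d = -269 ≡ 3 (mod 4), so O_K = ℤ[√-269] and disc(K) = 4d = -1076.
2 divides disc(K) = -1076, so 2 ramifies.

p ramifies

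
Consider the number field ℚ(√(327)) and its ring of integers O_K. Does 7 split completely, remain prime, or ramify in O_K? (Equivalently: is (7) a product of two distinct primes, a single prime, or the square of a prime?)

327 mod 4 = 3, hence disc K = 4·327 = 1308 and O_K = ℤ[√327].
Since gcd(7, 1308) = 1 the prime 7 does not ramify.
Euler's criterion: 327^3 mod 7 = 6. Thus (327|7) = -1.
Legendre symbol -1 ⇒ 7 is inert.

p is inert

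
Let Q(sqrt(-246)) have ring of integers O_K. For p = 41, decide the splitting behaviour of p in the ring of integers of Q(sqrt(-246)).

d = -246 ≡ 2 (mod 4), so O_K = ℤ[√-246] and disc(K) = 4d = -984.
41 divides disc(K) = -984, so 41 ramifies.

ramifies in O_K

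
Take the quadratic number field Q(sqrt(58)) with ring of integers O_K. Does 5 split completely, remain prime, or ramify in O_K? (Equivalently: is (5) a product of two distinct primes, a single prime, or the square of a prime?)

5 remains inert

d = 58 ≡ 2 (mod 4), so O_K = ℤ[√58] and disc(K) = 4d = 232.
5 ∤ 232, so 5 is unramified.
Compute (58/5) via Euler: 3^((5-1)/2) mod 5 = 4, so (58/5) = -1.
(58/5) = -1, so 5 is inert.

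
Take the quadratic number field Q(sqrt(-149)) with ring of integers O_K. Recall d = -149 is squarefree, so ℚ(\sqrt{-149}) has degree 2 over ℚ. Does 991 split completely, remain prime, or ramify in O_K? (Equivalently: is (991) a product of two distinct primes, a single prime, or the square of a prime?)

d = -149 ≡ 3 (mod 4), so O_K = ℤ[√-149] and disc(K) = 4d = -596.
Since gcd(991, -596) = 1 the prime 991 does not ramify.
Compute (-149/991) via Euler: 842^((991-1)/2) mod 991 = 1, so (-149/991) = 1.
d is a quadratic residue mod p, hence 991 splits in O_K.

splits completely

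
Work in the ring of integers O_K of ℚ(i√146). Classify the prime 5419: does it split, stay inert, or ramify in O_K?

inert

d = -146 ≡ 2 (mod 4), so O_K = ℤ[√-146] and disc(K) = 4d = -584.
Since gcd(5419, -584) = 1 the prime 5419 does not ramify.
Compute (-146/5419) via Euler: 5273^((5419-1)/2) mod 5419 = 5418, so (-146/5419) = -1.
Legendre symbol -1 ⇒ 5419 is inert.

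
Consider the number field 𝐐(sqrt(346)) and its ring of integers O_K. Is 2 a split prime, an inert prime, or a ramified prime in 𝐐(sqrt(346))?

ramifies in O_K

Since 346 ≢ 1 mod 4, the ring of integers is ℤ[√346] with discriminant 4·346 = 1384.
2 divides disc(K) = 1384, so 2 ramifies.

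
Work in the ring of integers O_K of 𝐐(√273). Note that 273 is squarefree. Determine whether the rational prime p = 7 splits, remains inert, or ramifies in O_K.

p ramifies

Since 273 ≡ 1 mod 4, the ring of integers is ℤ[(1+√273)/2] with discriminant 273.
7 divides disc(K) = 273, so 7 ramifies.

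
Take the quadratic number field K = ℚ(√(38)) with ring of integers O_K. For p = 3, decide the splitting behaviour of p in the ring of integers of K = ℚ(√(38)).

d = 38 ≡ 2 (mod 4), so O_K = ℤ[√38] and disc(K) = 4d = 152.
disc(K) = 152 is not divisible by 3; 3 is unramified.
Euler's criterion: 38^1 mod 3 = 2. Thus (38|3) = -1.
d is a non-residue mod p, hence 3 remains inert in O_K.

3 remains inert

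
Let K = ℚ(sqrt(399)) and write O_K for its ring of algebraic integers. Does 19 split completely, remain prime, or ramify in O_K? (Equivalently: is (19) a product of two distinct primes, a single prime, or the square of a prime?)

Since 399 ≢ 1 mod 4, the ring of integers is ℤ[√399] with discriminant 4·399 = 1596.
Ramification test: 19 | 1596. The prime 19 ramifies in K.

ramified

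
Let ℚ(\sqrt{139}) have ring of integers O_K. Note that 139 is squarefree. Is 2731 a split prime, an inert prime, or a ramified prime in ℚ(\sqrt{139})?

splits completely

139 mod 4 = 3, hence disc K = 4·139 = 556 and O_K = ℤ[√139].
2731 ∤ 556, so 2731 is unramified.
Compute (139/2731) via Euler: 139^((2731-1)/2) mod 2731 = 1, so (139/2731) = 1.
Legendre symbol 1 ⇒ 2731 is split.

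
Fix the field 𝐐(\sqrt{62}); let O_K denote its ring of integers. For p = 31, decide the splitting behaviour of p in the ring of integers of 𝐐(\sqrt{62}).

d = 62 ≡ 2 (mod 4), so O_K = ℤ[√62] and disc(K) = 4d = 248.
31 divides disc(K) = 248, so 31 ramifies.

31 is ramified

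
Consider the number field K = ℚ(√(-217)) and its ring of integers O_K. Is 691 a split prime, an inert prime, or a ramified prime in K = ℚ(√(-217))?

Since -217 ≢ 1 mod 4, the ring of integers is ℤ[√-217] with discriminant 4·(-217) = -868.
691 ∤ -868, so 691 is unramified.
Legendre symbol by Euler's criterion: (-217/691) ≡ (-217)^345 ≡ 1 (mod 691), i.e. (-217/691) = 1.
d is a quadratic residue mod p, hence 691 splits in O_K.

p splits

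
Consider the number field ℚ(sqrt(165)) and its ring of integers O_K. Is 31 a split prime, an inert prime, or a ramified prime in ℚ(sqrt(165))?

165 mod 4 = 1, hence disc K = 165 and O_K = ℤ[(1+√165)/2].
31 ∤ 165, so 31 is unramified.
Legendre symbol by Euler's criterion: (165/31) ≡ 165^15 ≡ 1 (mod 31), i.e. (165/31) = 1.
(165/31) = 1, so 31 splits.

split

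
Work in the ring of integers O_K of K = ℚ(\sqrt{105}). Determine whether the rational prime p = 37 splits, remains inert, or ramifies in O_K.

105 mod 4 = 1, hence disc K = 105 and O_K = ℤ[(1+√105)/2].
Since gcd(37, 105) = 1 the prime 37 does not ramify.
(105/37) = 31^18 mod 37 = 36, giving Legendre symbol -1.
d is a non-residue mod p, hence 37 remains inert in O_K.

p is inert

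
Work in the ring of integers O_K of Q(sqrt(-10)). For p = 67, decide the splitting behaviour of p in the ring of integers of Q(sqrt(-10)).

67 remains inert

-10 mod 4 = 2, hence disc K = 4·(-10) = -40 and O_K = ℤ[√-10].
Since gcd(67, -40) = 1 the prime 67 does not ramify.
(-10/67) = 57^33 mod 67 = 66, giving Legendre symbol -1.
(-10/67) = -1, so 67 is inert.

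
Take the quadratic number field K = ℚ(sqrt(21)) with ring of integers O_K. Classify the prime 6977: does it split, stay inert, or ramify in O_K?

Since 21 ≡ 1 mod 4, the ring of integers is ℤ[(1+√21)/2] with discriminant 21.
6977 ∤ 21, so 6977 is unramified.
Legendre symbol by Euler's criterion: (21/6977) ≡ 21^3488 ≡ 1 (mod 6977), i.e. (21/6977) = 1.
d is a quadratic residue mod p, hence 6977 splits in O_K.

6977 splits in O_K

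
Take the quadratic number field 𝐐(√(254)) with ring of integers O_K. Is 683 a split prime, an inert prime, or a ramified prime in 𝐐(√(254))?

d = 254 ≡ 2 (mod 4), so O_K = ℤ[√254] and disc(K) = 4d = 1016.
Since gcd(683, 1016) = 1 the prime 683 does not ramify.
Legendre symbol by Euler's criterion: (254/683) ≡ 254^341 ≡ 682 (mod 683), i.e. (254/683) = -1.
Legendre symbol -1 ⇒ 683 is inert.

remains prime (inert)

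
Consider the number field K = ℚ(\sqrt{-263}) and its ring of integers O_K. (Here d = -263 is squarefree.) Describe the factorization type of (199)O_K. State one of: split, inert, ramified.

inert — (199) stays prime in O_K

Since -263 ≡ 1 mod 4, the ring of integers is ℤ[(1+√-263)/2] with discriminant -263.
disc(K) = -263 is not divisible by 199; 199 is unramified.
(-263/199) = 135^99 mod 199 = 198, giving Legendre symbol -1.
Legendre symbol -1 ⇒ 199 is inert.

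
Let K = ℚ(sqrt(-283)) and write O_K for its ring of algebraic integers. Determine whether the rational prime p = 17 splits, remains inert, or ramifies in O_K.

Since -283 ≡ 1 mod 4, the ring of integers is ℤ[(1+√-283)/2] with discriminant -283.
disc(K) = -283 is not divisible by 17; 17 is unramified.
Legendre symbol by Euler's criterion: (-283/17) ≡ (-283)^8 ≡ 16 (mod 17), i.e. (-283/17) = -1.
d is a non-residue mod p, hence 17 remains inert in O_K.

inert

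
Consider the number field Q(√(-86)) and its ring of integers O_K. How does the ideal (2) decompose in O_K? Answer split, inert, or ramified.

-86 mod 4 = 2, hence disc K = 4·(-86) = -344 and O_K = ℤ[√-86].
2 divides disc(K) = -344, so 2 ramifies.

ramified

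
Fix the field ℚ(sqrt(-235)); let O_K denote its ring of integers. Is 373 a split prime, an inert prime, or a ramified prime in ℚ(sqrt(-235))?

373 splits in O_K

Since -235 ≡ 1 mod 4, the ring of integers is ℤ[(1+√-235)/2] with discriminant -235.
373 ∤ -235, so 373 is unramified.
Euler's criterion: (-235)^186 mod 373 = 1. Thus (-235|373) = 1.
d is a quadratic residue mod p, hence 373 splits in O_K.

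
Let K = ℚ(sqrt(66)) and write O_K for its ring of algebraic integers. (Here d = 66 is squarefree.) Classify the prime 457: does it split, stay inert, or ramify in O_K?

inert — (457) stays prime in O_K

Since 66 ≢ 1 mod 4, the ring of integers is ℤ[√66] with discriminant 4·66 = 264.
457 ∤ 264, so 457 is unramified.
Euler's criterion: 66^228 mod 457 = 456. Thus (66|457) = -1.
Legendre symbol -1 ⇒ 457 is inert.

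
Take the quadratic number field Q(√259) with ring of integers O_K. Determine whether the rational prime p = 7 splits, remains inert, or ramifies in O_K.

7 is ramified

d = 259 ≡ 3 (mod 4), so O_K = ℤ[√259] and disc(K) = 4d = 1036.
Ramification test: 7 | 1036. The prime 7 ramifies in K.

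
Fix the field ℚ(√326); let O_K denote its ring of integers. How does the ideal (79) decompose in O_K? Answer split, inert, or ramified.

326 mod 4 = 2, hence disc K = 4·326 = 1304 and O_K = ℤ[√326].
disc(K) = 1304 is not divisible by 79; 79 is unramified.
Compute (326/79) via Euler: 10^((79-1)/2) mod 79 = 1, so (326/79) = 1.
(326/79) = 1, so 79 splits.

splits completely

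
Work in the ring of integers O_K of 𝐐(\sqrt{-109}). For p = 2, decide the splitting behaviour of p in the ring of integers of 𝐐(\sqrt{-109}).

d = -109 ≡ 3 (mod 4), so O_K = ℤ[√-109] and disc(K) = 4d = -436.
Ramification test: 2 | -436. The prime 2 ramifies in K.

ramified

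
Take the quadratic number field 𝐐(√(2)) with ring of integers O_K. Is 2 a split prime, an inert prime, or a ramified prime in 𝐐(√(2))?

ramifies in O_K

Since 2 ≢ 1 mod 4, the ring of integers is ℤ[√2] with discriminant 4·2 = 8.
disc(K) = 8 = 2·4, so p = 2 is ramified.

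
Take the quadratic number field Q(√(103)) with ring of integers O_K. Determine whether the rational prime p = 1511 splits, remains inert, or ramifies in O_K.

splits completely

103 mod 4 = 3, hence disc K = 4·103 = 412 and O_K = ℤ[√103].
disc(K) = 412 is not divisible by 1511; 1511 is unramified.
Euler's criterion: 103^755 mod 1511 = 1. Thus (103|1511) = 1.
d is a quadratic residue mod p, hence 1511 splits in O_K.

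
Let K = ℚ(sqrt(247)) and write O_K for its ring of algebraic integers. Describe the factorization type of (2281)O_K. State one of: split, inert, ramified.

inert

247 mod 4 = 3, hence disc K = 4·247 = 988 and O_K = ℤ[√247].
Since gcd(2281, 988) = 1 the prime 2281 does not ramify.
(247/2281) = 247^1140 mod 2281 = 2280, giving Legendre symbol -1.
(247/2281) = -1, so 2281 is inert.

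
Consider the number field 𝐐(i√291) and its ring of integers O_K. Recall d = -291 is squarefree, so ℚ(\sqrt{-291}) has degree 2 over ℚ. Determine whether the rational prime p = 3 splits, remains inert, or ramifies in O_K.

-291 mod 4 = 1, hence disc K = -291 and O_K = ℤ[(1+√-291)/2].
3 divides disc(K) = -291, so 3 ramifies.

p ramifies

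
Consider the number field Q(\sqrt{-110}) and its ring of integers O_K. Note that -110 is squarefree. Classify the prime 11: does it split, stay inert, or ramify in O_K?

-110 mod 4 = 2, hence disc K = 4·(-110) = -440 and O_K = ℤ[√-110].
disc(K) = -440 = 11·(-40), so p = 11 is ramified.

11 is ramified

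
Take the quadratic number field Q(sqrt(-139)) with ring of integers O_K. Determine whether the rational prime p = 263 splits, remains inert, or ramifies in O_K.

p splits

d = -139 ≡ 1 (mod 4), so O_K = ℤ[(1+√-139)/2] and disc(K) = d = -139.
Since gcd(263, -139) = 1 the prime 263 does not ramify.
Euler's criterion: (-139)^131 mod 263 = 1. Thus (-139|263) = 1.
d is a quadratic residue mod p, hence 263 splits in O_K.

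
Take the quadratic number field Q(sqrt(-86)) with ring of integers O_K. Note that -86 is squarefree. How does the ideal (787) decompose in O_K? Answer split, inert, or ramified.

d = -86 ≡ 2 (mod 4), so O_K = ℤ[√-86] and disc(K) = 4d = -344.
disc(K) = -344 is not divisible by 787; 787 is unramified.
Legendre symbol by Euler's criterion: (-86/787) ≡ (-86)^393 ≡ 786 (mod 787), i.e. (-86/787) = -1.
d is a non-residue mod p, hence 787 remains inert in O_K.

787 remains inert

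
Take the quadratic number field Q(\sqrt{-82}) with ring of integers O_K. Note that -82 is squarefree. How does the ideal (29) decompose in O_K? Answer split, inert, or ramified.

p splits

-82 mod 4 = 2, hence disc K = 4·(-82) = -328 and O_K = ℤ[√-82].
Since gcd(29, -328) = 1 the prime 29 does not ramify.
(-82/29) = 5^14 mod 29 = 1, giving Legendre symbol 1.
(-82/29) = 1, so 29 splits.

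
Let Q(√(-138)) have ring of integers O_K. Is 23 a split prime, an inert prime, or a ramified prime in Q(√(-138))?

23 is ramified

d = -138 ≡ 2 (mod 4), so O_K = ℤ[√-138] and disc(K) = 4d = -552.
disc(K) = -552 = 23·(-24), so p = 23 is ramified.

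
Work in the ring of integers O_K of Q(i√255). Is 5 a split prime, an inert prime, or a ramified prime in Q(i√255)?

Since -255 ≡ 1 mod 4, the ring of integers is ℤ[(1+√-255)/2] with discriminant -255.
Ramification test: 5 | -255. The prime 5 ramifies in K.

5 is ramified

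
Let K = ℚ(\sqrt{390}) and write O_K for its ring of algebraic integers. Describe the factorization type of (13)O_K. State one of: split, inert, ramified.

13 is ramified

d = 390 ≡ 2 (mod 4), so O_K = ℤ[√390] and disc(K) = 4d = 1560.
13 divides disc(K) = 1560, so 13 ramifies.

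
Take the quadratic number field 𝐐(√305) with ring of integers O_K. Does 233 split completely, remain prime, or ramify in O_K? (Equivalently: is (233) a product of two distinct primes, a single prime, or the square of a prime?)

Since 305 ≡ 1 mod 4, the ring of integers is ℤ[(1+√305)/2] with discriminant 305.
disc(K) = 305 is not divisible by 233; 233 is unramified.
Legendre symbol by Euler's criterion: (305/233) ≡ 305^116 ≡ 1 (mod 233), i.e. (305/233) = 1.
(305/233) = 1, so 233 splits.

split — (233) = 𝔭₁𝔭₂ with 𝔭₁ ≠ 𝔭₂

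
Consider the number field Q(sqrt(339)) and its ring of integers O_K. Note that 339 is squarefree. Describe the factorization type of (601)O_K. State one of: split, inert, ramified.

Since 339 ≢ 1 mod 4, the ring of integers is ℤ[√339] with discriminant 4·339 = 1356.
disc(K) = 1356 is not divisible by 601; 601 is unramified.
Compute (339/601) via Euler: 339^((601-1)/2) mod 601 = 1, so (339/601) = 1.
(339/601) = 1, so 601 splits.

split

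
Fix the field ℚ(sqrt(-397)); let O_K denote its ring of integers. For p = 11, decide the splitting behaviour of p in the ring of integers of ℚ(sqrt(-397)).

remains prime (inert)

d = -397 ≡ 3 (mod 4), so O_K = ℤ[√-397] and disc(K) = 4d = -1588.
disc(K) = -1588 is not divisible by 11; 11 is unramified.
Legendre symbol by Euler's criterion: (-397/11) ≡ (-397)^5 ≡ 10 (mod 11), i.e. (-397/11) = -1.
(-397/11) = -1, so 11 is inert.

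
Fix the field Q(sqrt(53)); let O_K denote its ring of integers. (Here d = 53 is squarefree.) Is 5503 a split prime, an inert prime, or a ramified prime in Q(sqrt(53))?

splits completely

Since 53 ≡ 1 mod 4, the ring of integers is ℤ[(1+√53)/2] with discriminant 53.
5503 ∤ 53, so 5503 is unramified.
(53/5503) = 53^2751 mod 5503 = 1, giving Legendre symbol 1.
d is a quadratic residue mod p, hence 5503 splits in O_K.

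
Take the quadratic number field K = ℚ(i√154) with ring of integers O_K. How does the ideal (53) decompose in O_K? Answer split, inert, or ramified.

-154 mod 4 = 2, hence disc K = 4·(-154) = -616 and O_K = ℤ[√-154].
Since gcd(53, -616) = 1 the prime 53 does not ramify.
Euler's criterion: (-154)^26 mod 53 = 52. Thus (-154|53) = -1.
(-154/53) = -1, so 53 is inert.

inert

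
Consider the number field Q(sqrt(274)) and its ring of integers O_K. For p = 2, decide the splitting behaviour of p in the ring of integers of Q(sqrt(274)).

ramified — (2) = 𝔭²

d = 274 ≡ 2 (mod 4), so O_K = ℤ[√274] and disc(K) = 4d = 1096.
2 divides disc(K) = 1096, so 2 ramifies.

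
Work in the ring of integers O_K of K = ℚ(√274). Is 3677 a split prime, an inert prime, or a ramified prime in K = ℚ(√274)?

d = 274 ≡ 2 (mod 4), so O_K = ℤ[√274] and disc(K) = 4d = 1096.
Since gcd(3677, 1096) = 1 the prime 3677 does not ramify.
Legendre symbol by Euler's criterion: (274/3677) ≡ 274^1838 ≡ 3676 (mod 3677), i.e. (274/3677) = -1.
Legendre symbol -1 ⇒ 3677 is inert.

inert — (3677) stays prime in O_K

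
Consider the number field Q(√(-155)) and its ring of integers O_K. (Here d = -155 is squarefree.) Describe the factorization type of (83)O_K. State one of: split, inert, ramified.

-155 mod 4 = 1, hence disc K = -155 and O_K = ℤ[(1+√-155)/2].
Since gcd(83, -155) = 1 the prime 83 does not ramify.
(-155/83) = 11^41 mod 83 = 1, giving Legendre symbol 1.
(-155/83) = 1, so 83 splits.

split — (83) = 𝔭₁𝔭₂ with 𝔭₁ ≠ 𝔭₂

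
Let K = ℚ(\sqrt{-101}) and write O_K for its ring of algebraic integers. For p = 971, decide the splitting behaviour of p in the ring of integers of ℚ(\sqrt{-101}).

-101 mod 4 = 3, hence disc K = 4·(-101) = -404 and O_K = ℤ[√-101].
Since gcd(971, -404) = 1 the prime 971 does not ramify.
(-101/971) = 870^485 mod 971 = 1, giving Legendre symbol 1.
Legendre symbol 1 ⇒ 971 is split.

splits completely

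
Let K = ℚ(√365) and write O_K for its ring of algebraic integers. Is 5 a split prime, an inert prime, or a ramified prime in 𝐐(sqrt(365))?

d = 365 ≡ 1 (mod 4), so O_K = ℤ[(1+√365)/2] and disc(K) = d = 365.
5 divides disc(K) = 365, so 5 ramifies.

ramified — (5) = 𝔭²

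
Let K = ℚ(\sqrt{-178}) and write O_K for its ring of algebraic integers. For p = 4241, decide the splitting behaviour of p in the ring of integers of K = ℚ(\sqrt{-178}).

remains prime (inert)

-178 mod 4 = 2, hence disc K = 4·(-178) = -712 and O_K = ℤ[√-178].
4241 ∤ -712, so 4241 is unramified.
Euler's criterion: (-178)^2120 mod 4241 = 4240. Thus (-178|4241) = -1.
d is a non-residue mod p, hence 4241 remains inert in O_K.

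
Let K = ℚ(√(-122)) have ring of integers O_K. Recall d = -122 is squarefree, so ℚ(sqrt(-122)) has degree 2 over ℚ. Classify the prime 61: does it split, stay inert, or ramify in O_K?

ramified

d = -122 ≡ 2 (mod 4), so O_K = ℤ[√-122] and disc(K) = 4d = -488.
61 divides disc(K) = -488, so 61 ramifies.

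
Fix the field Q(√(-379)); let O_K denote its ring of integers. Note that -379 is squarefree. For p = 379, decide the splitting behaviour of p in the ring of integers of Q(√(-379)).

379 is ramified

Since -379 ≡ 1 mod 4, the ring of integers is ℤ[(1+√-379)/2] with discriminant -379.
Ramification test: 379 | -379. The prime 379 ramifies in K.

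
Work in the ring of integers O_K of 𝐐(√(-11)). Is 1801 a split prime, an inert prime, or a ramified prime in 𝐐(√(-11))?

-11 mod 4 = 1, hence disc K = -11 and O_K = ℤ[(1+√-11)/2].
Since gcd(1801, -11) = 1 the prime 1801 does not ramify.
Euler's criterion: (-11)^900 mod 1801 = 1800. Thus (-11|1801) = -1.
(-11/1801) = -1, so 1801 is inert.

inert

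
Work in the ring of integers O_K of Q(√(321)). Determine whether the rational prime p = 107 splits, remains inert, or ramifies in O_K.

107 is ramified

d = 321 ≡ 1 (mod 4), so O_K = ℤ[(1+√321)/2] and disc(K) = d = 321.
disc(K) = 321 = 107·3, so p = 107 is ramified.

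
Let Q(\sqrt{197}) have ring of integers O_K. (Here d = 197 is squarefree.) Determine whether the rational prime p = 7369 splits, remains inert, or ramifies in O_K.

Since 197 ≡ 1 mod 4, the ring of integers is ℤ[(1+√197)/2] with discriminant 197.
disc(K) = 197 is not divisible by 7369; 7369 is unramified.
Compute (197/7369) via Euler: 197^((7369-1)/2) mod 7369 = 7368, so (197/7369) = -1.
Legendre symbol -1 ⇒ 7369 is inert.

inert — (7369) stays prime in O_K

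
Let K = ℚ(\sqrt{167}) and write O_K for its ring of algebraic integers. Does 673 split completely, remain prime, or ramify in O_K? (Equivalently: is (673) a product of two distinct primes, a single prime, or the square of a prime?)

Since 167 ≢ 1 mod 4, the ring of integers is ℤ[√167] with discriminant 4·167 = 668.
Since gcd(673, 668) = 1 the prime 673 does not ramify.
(167/673) = 167^336 mod 673 = 672, giving Legendre symbol -1.
Legendre symbol -1 ⇒ 673 is inert.

p is inert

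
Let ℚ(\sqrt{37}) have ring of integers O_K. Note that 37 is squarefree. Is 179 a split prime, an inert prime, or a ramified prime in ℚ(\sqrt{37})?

inert

Since 37 ≡ 1 mod 4, the ring of integers is ℤ[(1+√37)/2] with discriminant 37.
179 ∤ 37, so 179 is unramified.
Legendre symbol by Euler's criterion: (37/179) ≡ 37^89 ≡ 178 (mod 179), i.e. (37/179) = -1.
(37/179) = -1, so 179 is inert.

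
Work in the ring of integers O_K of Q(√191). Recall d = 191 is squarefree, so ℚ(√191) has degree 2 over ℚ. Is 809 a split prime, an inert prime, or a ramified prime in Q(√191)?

809 splits in O_K

191 mod 4 = 3, hence disc K = 4·191 = 764 and O_K = ℤ[√191].
Since gcd(809, 764) = 1 the prime 809 does not ramify.
(191/809) = 191^404 mod 809 = 1, giving Legendre symbol 1.
Legendre symbol 1 ⇒ 809 is split.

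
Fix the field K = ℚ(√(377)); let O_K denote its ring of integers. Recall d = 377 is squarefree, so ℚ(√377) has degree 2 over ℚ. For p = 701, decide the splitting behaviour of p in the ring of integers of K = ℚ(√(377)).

split

d = 377 ≡ 1 (mod 4), so O_K = ℤ[(1+√377)/2] and disc(K) = d = 377.
Since gcd(701, 377) = 1 the prime 701 does not ramify.
Euler's criterion: 377^350 mod 701 = 1. Thus (377|701) = 1.
d is a quadratic residue mod p, hence 701 splits in O_K.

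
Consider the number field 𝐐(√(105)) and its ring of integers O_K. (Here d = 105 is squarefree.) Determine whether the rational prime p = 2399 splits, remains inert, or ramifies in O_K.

d = 105 ≡ 1 (mod 4), so O_K = ℤ[(1+√105)/2] and disc(K) = d = 105.
Since gcd(2399, 105) = 1 the prime 2399 does not ramify.
(105/2399) = 105^1199 mod 2399 = 1, giving Legendre symbol 1.
d is a quadratic residue mod p, hence 2399 splits in O_K.

split — (2399) = 𝔭₁𝔭₂ with 𝔭₁ ≠ 𝔭₂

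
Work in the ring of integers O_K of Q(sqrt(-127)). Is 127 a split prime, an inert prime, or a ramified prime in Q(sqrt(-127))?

127 is ramified

Since -127 ≡ 1 mod 4, the ring of integers is ℤ[(1+√-127)/2] with discriminant -127.
127 divides disc(K) = -127, so 127 ramifies.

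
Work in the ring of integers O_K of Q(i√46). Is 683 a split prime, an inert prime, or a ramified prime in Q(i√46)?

-46 mod 4 = 2, hence disc K = 4·(-46) = -184 and O_K = ℤ[√-46].
683 ∤ -184, so 683 is unramified.
Euler's criterion: (-46)^341 mod 683 = 682. Thus (-46|683) = -1.
d is a non-residue mod p, hence 683 remains inert in O_K.

p is inert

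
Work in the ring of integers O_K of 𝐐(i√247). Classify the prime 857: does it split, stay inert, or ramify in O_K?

inert

-247 mod 4 = 1, hence disc K = -247 and O_K = ℤ[(1+√-247)/2].
857 ∤ -247, so 857 is unramified.
Euler's criterion: (-247)^428 mod 857 = 856. Thus (-247|857) = -1.
d is a non-residue mod p, hence 857 remains inert in O_K.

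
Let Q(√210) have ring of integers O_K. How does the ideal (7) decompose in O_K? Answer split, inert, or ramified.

7 is ramified

d = 210 ≡ 2 (mod 4), so O_K = ℤ[√210] and disc(K) = 4d = 840.
disc(K) = 840 = 7·120, so p = 7 is ramified.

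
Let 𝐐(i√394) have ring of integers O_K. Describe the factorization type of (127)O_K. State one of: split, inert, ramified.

Since -394 ≢ 1 mod 4, the ring of integers is ℤ[√-394] with discriminant 4·(-394) = -1576.
Since gcd(127, -1576) = 1 the prime 127 does not ramify.
(-394/127) = 114^63 mod 127 = 126, giving Legendre symbol -1.
(-394/127) = -1, so 127 is inert.

inert — (127) stays prime in O_K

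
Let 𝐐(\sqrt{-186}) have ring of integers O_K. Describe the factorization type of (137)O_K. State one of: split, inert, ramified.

-186 mod 4 = 2, hence disc K = 4·(-186) = -744 and O_K = ℤ[√-186].
Since gcd(137, -744) = 1 the prime 137 does not ramify.
Legendre symbol by Euler's criterion: (-186/137) ≡ (-186)^68 ≡ 1 (mod 137), i.e. (-186/137) = 1.
(-186/137) = 1, so 137 splits.

split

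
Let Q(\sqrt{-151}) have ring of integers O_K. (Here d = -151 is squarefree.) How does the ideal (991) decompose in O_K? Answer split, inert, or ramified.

991 splits in O_K

d = -151 ≡ 1 (mod 4), so O_K = ℤ[(1+√-151)/2] and disc(K) = d = -151.
991 ∤ -151, so 991 is unramified.
Euler's criterion: (-151)^495 mod 991 = 1. Thus (-151|991) = 1.
Legendre symbol 1 ⇒ 991 is split.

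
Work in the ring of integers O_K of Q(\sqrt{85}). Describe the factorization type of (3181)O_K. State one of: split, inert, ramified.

Since 85 ≡ 1 mod 4, the ring of integers is ℤ[(1+√85)/2] with discriminant 85.
3181 ∤ 85, so 3181 is unramified.
Legendre symbol by Euler's criterion: (85/3181) ≡ 85^1590 ≡ 1 (mod 3181), i.e. (85/3181) = 1.
d is a quadratic residue mod p, hence 3181 splits in O_K.

split — (3181) = 𝔭₁𝔭₂ with 𝔭₁ ≠ 𝔭₂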